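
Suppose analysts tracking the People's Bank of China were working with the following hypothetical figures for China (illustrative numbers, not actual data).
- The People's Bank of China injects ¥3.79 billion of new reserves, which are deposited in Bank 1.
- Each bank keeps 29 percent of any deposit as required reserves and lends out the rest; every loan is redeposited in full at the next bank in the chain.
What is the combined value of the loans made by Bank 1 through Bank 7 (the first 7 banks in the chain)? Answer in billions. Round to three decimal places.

¥8.435 billion

Bank i lends (1 − rr)^i of the original deposit: Bank 1 lends 3.79·0.7100 = 2.6909, Bank 2 lends 3.79·0.7100² ≈ 1.9105, and so on.
Summing a geometric series: total = 3.79·[0.7100·(1 − 0.7100^7) / (1 − 0.7100)] ≈ 8.4350 billion.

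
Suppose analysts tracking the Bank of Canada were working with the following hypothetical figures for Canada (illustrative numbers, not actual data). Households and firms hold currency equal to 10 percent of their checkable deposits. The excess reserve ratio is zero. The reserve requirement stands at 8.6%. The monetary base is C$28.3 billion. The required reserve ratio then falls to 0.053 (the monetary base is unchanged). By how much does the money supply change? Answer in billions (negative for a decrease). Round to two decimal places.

Initially m₁ = (1 + 0.1) / (0.086 + 0.1) ≈ 5.91398, so M₁ = 5.91398 × 28.3 ≈ 167.3656 billion.
After the change m₂ = (1 + 0.1) / (0.053 + 0.1) ≈ 7.18954, so M₂ = 7.18954 × 28.3 ≈ 203.464 billion.
ΔM = M₂ − M₁ = 203.464 − 167.3656 = 36.0984 billion.

C$36.10 billion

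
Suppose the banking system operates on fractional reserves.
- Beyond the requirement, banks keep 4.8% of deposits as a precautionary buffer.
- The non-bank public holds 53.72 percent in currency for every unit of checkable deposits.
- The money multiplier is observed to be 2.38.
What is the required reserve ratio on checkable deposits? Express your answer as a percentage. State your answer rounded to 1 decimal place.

Using m = 2.38. Since m = (1 + c)/(c + rr + e), the denominator satisfies c + rr + e = (1 + c)/m = (1 + 0.5372) / 2.38 ≈ 0.645882.
With c = 0.5372 and e = 0.048, the required reserve ratio on checkable deposits is 0.645882 − 0.5372 − 0.048 = 0.060682.

6.1%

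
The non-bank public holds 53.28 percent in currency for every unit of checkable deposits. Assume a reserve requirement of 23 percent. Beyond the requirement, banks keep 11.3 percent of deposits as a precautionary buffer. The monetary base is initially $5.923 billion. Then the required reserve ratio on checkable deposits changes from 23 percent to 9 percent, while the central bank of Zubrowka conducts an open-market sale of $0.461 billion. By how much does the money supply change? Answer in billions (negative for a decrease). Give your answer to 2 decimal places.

Before: m₁ = (1 + 0.5328) / (0.23 + 0.113 + 0.5328) ≈ 1.7502, MB₁ = 5.923, so M₁ = 1.7502 × 5.923 ≈ 10.3664 billion.
After: m₂ = (1 + 0.5328) / (0.09 + 0.113 + 0.5328) ≈ 2.0832, MB₂ = 5.923 − 0.461 = 5.462, so M₂ = 2.0832 × 5.462 ≈ 11.3784 billion.
ΔM = M₂ − M₁ = 11.3784 − 10.3664 = 1.012 billion.

$1.01 billion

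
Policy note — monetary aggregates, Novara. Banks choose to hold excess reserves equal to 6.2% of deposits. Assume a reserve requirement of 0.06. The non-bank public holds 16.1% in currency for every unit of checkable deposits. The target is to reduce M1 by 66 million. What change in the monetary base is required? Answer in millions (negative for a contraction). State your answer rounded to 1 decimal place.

The money multiplier is m = (1 + c) / (rr + e + c) = (1 + 0.161) / (0.06 + 0.062 + 0.161) ≈ 4.1025.
ΔMB = ΔM / m = (−66) / 4.1025 ≈ -16.0878 million.

-16.1 million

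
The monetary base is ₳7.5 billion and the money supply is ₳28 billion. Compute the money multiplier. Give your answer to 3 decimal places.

3.733

The money multiplier is m = M / MB = 28 / 7.5 ≈ 3.73333.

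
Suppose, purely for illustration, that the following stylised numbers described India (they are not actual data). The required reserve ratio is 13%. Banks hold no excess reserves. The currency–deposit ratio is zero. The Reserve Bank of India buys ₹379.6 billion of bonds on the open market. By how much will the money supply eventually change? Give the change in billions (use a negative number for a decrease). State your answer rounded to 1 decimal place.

₹2920.0 billion

The simple money multiplier is m = 1/rr = 1/0.13 ≈ 7.69231.
An open-market purchase increases the monetary base by 379.6 billion, so ΔM = m × ΔMB = 7.69231 × 379.6 ≈ 2920.0009 billion.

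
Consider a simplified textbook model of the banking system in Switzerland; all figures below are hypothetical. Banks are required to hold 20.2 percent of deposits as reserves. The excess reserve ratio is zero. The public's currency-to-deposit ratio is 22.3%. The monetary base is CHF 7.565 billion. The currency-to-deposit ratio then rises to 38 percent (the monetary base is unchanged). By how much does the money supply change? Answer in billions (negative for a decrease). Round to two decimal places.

-3.83 billion

Initially m₁ = (1 + 0.223) / (0.202 + 0.223) ≈ 2.8776, so M₁ = 2.8776 × 7.565 ≈ 21.769 billion.
After the change m₂ = (1 + 0.38) / (0.202 + 0.38) ≈ 2.3711, so M₂ = 2.3711 × 7.565 ≈ 17.9374 billion.
ΔM = M₂ − M₁ = 17.9374 − 21.769 = -3.8316 billion.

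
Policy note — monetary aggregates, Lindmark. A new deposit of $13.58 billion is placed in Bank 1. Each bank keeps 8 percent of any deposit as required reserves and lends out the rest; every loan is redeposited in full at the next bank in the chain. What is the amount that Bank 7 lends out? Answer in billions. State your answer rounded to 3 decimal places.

$7.576 billion

Each bank lends a fraction (1 − rr) = 0.9200 of the deposit it receives, so Bank 7 receives 13.58·0.9200^6 and lends 13.58·0.9200^7 ≈ 7.5756 billion.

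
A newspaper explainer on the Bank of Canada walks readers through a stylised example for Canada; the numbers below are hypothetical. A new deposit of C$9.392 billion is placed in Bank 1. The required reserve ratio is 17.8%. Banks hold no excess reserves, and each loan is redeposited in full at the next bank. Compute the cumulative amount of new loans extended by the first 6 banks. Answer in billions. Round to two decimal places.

Bank i lends (1 − rr)^i of the original deposit: Bank 1 lends 9.392·0.8220 ≈ 7.7202, Bank 2 lends 9.392·0.8220² ≈ 6.3460, and so on.
Summing a geometric series: total = 9.392·[0.8220·(1 − 0.8220^6) / (1 − 0.8220)] ≈ 29.9925 billion.

C$29.99 billion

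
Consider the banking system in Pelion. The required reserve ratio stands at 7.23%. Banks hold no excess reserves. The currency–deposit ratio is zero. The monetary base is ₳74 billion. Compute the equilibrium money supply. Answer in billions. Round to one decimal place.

With no currency drain or excess reserves, the money multiplier is m = 1/rr = 1/0.0723 ≈ 13.8313.
Money supply M = m × MB = 13.8313 × 74 = 1023.5162 billion.

₳1023.5 billion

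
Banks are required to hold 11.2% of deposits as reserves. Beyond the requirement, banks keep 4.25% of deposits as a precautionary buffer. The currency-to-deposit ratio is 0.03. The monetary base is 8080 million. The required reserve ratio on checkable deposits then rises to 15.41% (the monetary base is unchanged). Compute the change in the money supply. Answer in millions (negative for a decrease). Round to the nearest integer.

Initially m₁ = (1 + 0.03) / (0.112 + 0.0425 + 0.03) ≈ 5.58266, so M₁ = 5.58266 × 8080 = 45107.8928 million.
After the change m₂ = (1 + 0.03) / (0.1541 + 0.0425 + 0.03) ≈ 4.54545, so M₂ = 4.54545 × 8080 = 36727.236 million.
ΔM = M₂ − M₁ = 36727.236 − 45107.8928 = -8380.6568 million.

-8381 million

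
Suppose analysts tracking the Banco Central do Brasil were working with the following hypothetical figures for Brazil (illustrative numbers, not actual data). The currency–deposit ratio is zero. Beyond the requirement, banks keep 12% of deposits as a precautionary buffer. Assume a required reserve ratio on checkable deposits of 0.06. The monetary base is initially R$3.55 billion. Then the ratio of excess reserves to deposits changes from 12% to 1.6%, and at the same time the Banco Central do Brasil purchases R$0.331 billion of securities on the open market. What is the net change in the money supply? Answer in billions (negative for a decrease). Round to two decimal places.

R$31.34 billion

Before: m₁ = 1 / (0.06 + 0.12) ≈ 5.5556, MB₁ = 3.55, so M₁ = 5.5556 × 3.55 ≈ 19.7224 billion.
After: m₂ = 1 / (0.06 + 0.016) ≈ 13.1579, MB₂ = 3.55 + 0.331 = 3.881, so M₂ = 13.1579 × 3.881 ≈ 51.0658 billion.
ΔM = M₂ − M₁ = 51.0658 − 19.7224 = 31.3434 billion.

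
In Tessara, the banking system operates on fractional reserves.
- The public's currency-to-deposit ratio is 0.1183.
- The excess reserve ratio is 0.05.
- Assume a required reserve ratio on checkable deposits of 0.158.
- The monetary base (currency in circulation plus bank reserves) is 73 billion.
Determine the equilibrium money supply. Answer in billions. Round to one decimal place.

250.2 billion

The money multiplier is m = (1 + c) / (rr + e + c) = (1 + 0.1183) / (0.158 + 0.05 + 0.1183) ≈ 3.4272.
So M = m × MB = 3.4272 × 73 = 250.1856 billion.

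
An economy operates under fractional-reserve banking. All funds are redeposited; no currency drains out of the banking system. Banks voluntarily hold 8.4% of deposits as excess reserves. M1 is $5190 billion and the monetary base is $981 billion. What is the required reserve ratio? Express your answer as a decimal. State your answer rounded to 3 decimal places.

Using m = M/MB = 5190/981 ≈ 5.290520. Since m = (1 + c)/(c + rr + e), the denominator satisfies c + rr + e = (1 + c)/m = (1 + 0) / 5.290520 ≈ 0.189017.
With c = 0 and e = 0.084, the required reserve ratio is 0.189017 − 0 − 0.084 = 0.105017.

0.105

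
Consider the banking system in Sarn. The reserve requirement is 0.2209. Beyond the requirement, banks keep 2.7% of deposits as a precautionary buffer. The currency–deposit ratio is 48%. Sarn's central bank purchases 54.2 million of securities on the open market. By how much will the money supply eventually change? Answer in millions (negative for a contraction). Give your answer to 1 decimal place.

110.2 million

The money multiplier is m = (1 + c) / (rr + e + c) = (1 + 0.48) / (0.2209 + 0.027 + 0.48) ≈ 2.0332.
The purchase adds 54.2 million of base, so ΔM = m × ΔMB = 2.0332 × (+54.2) ≈ 110.1994 million.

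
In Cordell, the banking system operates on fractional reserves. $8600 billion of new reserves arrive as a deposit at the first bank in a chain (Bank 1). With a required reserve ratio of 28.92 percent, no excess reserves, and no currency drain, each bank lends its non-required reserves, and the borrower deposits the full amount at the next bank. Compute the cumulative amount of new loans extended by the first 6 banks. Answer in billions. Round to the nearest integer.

$18411 billion

Bank i lends (1 − rr)^i of the original deposit: Bank 1 lends 8600·0.7108 = 6112.8800, Bank 2 lends 8600·0.7108² ≈ 4345.0351, and so on.
Summing a geometric series: total = 8600·[0.7108·(1 − 0.7108^6) / (1 − 0.7108)] ≈ 18411.1669 billion.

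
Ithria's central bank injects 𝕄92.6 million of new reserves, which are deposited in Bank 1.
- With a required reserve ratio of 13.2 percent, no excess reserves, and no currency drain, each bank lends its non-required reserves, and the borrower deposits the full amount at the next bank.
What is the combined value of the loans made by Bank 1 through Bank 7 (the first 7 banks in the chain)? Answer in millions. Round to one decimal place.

Bank i lends (1 − rr)^i of the original deposit: Bank 1 lends 92.6·0.8680 = 80.3768, Bank 2 lends 92.6·0.8680² ≈ 69.7671, and so on.
Summing a geometric series: total = 92.6·[0.8680·(1 − 0.8680^7) / (1 − 0.8680)] ≈ 382.8702 million.

𝕄382.9 million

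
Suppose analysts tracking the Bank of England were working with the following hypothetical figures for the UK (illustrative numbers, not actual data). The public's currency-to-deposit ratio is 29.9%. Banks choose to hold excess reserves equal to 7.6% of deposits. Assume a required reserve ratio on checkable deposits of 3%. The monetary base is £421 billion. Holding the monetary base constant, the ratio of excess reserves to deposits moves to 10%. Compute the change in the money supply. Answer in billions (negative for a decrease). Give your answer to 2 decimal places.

-75.54 billion

Initially m₁ = (1 + 0.299) / (0.03 + 0.076 + 0.299) ≈ 3.207407, so M₁ = 3.207407 × 421 ≈ 1350.3183 billion.
After the change m₂ = (1 + 0.299) / (0.03 + 0.1 + 0.299) ≈ 3.027972, so M₂ = 3.027972 × 421 ≈ 1274.7762 billion.
ΔM = M₂ − M₁ = 1274.7762 − 1350.3183 = -75.5421 billion.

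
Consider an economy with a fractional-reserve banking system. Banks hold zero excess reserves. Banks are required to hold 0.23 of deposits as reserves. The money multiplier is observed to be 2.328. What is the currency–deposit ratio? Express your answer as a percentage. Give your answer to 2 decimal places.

34.98%

Using m = 2.328. From m = (1 + c)/(c + rr + e), rearranging gives 1 + c = m·(c + rr + e), so c·(1 − m) = m·(rr + e) − 1.
Hence c = [m·(rr + e) − 1]/(1 − m) = [2.328 × (0.23 + 0) − 1] / (1 − 2.328) ≈ 0.349819.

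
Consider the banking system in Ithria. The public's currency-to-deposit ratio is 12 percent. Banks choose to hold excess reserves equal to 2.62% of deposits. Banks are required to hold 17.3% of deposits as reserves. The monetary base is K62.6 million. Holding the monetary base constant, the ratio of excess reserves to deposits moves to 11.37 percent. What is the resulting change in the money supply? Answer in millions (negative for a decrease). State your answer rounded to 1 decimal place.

-47.3 million

Initially m₁ = (1 + 0.12) / (0.173 + 0.0262 + 0.12) ≈ 3.5088, so M₁ = 3.5088 × 62.6 ≈ 219.6509 million.
After the change m₂ = (1 + 0.12) / (0.173 + 0.1137 + 0.12) ≈ 2.7539, so M₂ = 2.7539 × 62.6 ≈ 172.3941 million.
ΔM = M₂ − M₁ = 172.3941 − 219.6509 = -47.2568 million.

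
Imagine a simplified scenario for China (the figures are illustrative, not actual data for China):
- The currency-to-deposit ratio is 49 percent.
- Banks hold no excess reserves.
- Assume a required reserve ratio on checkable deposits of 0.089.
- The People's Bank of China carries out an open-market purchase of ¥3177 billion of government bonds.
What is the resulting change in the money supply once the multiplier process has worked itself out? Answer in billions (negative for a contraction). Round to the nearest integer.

¥8176 billion

The money multiplier is m = (1 + c) / (rr + c) = (1 + 0.49) / (0.089 + 0.49) ≈ 2.57340.
The purchase adds 3177 billion of base, so ΔM = m × ΔMB = 2.57340 × (+3177) = 8175.6918 billion.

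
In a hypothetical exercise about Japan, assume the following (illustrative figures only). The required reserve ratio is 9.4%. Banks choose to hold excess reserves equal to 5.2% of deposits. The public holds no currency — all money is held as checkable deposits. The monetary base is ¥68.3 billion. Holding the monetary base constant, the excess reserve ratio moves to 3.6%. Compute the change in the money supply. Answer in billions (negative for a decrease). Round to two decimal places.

¥57.58 billion

Initially m₁ = 1 / (0.094 + 0.052) ≈ 6.84932, so M₁ = 6.84932 × 68.3 ≈ 467.8086 billion.
After the change m₂ = 1 / (0.094 + 0.036) ≈ 7.69231, so M₂ = 7.69231 × 68.3 ≈ 525.3848 billion.
ΔM = M₂ − M₁ = 525.3848 − 467.8086 = 57.5762 billion.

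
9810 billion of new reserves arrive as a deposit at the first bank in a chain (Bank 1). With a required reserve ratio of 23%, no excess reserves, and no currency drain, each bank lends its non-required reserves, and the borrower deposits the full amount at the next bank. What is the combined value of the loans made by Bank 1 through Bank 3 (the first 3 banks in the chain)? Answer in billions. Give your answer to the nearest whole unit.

17849 billion

Bank i lends (1 − rr)^i of the original deposit: Bank 1 lends 9810·0.7700 = 7553.7000, Bank 2 lends 9810·0.7700² = 5816.3490, and so on.
Summing a geometric series: total = 9810·[0.7700·(1 − 0.7700^3) / (1 − 0.7700)] ≈ 17848.6377 billion.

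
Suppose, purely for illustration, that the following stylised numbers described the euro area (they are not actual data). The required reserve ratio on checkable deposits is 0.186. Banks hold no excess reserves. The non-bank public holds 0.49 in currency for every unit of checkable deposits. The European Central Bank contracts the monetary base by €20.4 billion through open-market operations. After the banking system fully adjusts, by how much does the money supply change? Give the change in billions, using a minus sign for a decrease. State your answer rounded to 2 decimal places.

The money multiplier is m = (1 + c) / (rr + c) = (1 + 0.49) / (0.186 + 0.49) ≈ 2.20414.
The sale removes 20.4 billion of base, so ΔM = m × ΔMB = 2.20414 × (−20.4) ≈ -44.9645 billion.

-44.96 billion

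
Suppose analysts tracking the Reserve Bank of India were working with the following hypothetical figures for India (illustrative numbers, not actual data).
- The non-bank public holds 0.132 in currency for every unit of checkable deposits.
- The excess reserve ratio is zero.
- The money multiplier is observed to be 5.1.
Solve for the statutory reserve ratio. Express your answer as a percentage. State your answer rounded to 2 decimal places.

9.00%

Using m = 5.1. Since m = (1 + c)/(c + rr + e), the denominator satisfies c + rr + e = (1 + c)/m = (1 + 0.132) / 5.1 ≈ 0.221961.
With c = 0.132 and e = 0, the statutory reserve ratio is 0.221961 − 0.132 − 0 = 0.089961.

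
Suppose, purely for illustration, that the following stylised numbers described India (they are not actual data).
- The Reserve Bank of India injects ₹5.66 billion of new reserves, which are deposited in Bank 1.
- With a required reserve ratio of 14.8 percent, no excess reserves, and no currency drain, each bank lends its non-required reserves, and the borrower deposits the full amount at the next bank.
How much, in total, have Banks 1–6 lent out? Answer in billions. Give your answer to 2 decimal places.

₹20.12 billion

Bank i lends (1 − rr)^i of the original deposit: Bank 1 lends 5.66·0.8520 ≈ 4.8223, Bank 2 lends 5.66·0.8520² ≈ 4.1086, and so on.
Summing a geometric series: total = 5.66·[0.8520·(1 − 0.8520^6) / (1 − 0.8520)] ≈ 20.1200 billion.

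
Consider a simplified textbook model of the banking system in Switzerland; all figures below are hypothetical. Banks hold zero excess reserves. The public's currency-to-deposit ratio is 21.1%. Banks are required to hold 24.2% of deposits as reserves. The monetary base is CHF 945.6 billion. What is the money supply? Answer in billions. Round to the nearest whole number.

CHF 2528 billion

The money multiplier is m = (1 + c) / (rr + c) = (1 + 0.211) / (0.242 + 0.211) ≈ 2.6733.
So M = m × MB = 2.6733 × 945.6 ≈ 2527.8725 billion.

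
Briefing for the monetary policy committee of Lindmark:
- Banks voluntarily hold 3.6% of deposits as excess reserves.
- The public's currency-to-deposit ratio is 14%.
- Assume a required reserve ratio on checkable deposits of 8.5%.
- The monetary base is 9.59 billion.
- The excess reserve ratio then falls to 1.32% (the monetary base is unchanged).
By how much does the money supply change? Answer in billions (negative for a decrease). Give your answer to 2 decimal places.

Initially m₁ = (1 + 0.14) / (0.085 + 0.036 + 0.14) ≈ 4.3678, so M₁ = 4.3678 × 9.59 ≈ 41.8872 billion.
After the change m₂ = (1 + 0.14) / (0.085 + 0.0132 + 0.14) ≈ 4.7859, so M₂ = 4.7859 × 9.59 ≈ 45.8968 billion.
ΔM = M₂ − M₁ = 45.8968 − 41.8872 = 4.0096 billion.

4.01 billion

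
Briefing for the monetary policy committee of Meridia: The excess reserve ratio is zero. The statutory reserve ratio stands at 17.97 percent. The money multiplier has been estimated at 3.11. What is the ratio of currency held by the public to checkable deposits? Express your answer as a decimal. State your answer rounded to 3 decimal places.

Using m = 3.11. From m = (1 + c)/(c + rr + e), rearranging gives 1 + c = m·(c + rr + e), so c·(1 − m) = m·(rr + e) − 1.
Hence c = [m·(rr + e) − 1]/(1 − m) = [3.11 × (0.1797 + 0) − 1] / (1 − 3.11) ≈ 0.209068.

0.209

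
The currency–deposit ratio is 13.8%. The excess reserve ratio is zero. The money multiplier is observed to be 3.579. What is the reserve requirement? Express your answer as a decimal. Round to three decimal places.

0.180

Using m = 3.579. Since m = (1 + c)/(c + rr + e), the denominator satisfies c + rr + e = (1 + c)/m = (1 + 0.138) / 3.579 ≈ 0.317966.
With c = 0.138 and e = 0, the reserve requirement is 0.317966 − 0.138 − 0 = 0.179966.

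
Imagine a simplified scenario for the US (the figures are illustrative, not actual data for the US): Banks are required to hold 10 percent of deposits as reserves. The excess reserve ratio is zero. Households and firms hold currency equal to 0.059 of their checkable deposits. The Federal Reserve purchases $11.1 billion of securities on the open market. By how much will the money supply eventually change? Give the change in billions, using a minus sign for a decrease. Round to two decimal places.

$73.93 billion

The money multiplier is m = (1 + c) / (rr + c) = (1 + 0.059) / (0.1 + 0.059) ≈ 6.66038.
The purchase adds 11.1 billion of base, so ΔM = m × ΔMB = 6.66038 × (+11.1) ≈ 73.9302 billion.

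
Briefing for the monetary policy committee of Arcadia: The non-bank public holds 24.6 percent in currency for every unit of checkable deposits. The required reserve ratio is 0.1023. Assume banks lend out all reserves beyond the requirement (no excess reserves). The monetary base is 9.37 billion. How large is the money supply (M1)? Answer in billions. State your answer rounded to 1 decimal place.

The money multiplier is m = (1 + c) / (rr + c) = (1 + 0.246) / (0.1023 + 0.246) ≈ 3.5774.
So M = m × MB = 3.5774 × 9.37 ≈ 33.5202 billion.

33.5 billion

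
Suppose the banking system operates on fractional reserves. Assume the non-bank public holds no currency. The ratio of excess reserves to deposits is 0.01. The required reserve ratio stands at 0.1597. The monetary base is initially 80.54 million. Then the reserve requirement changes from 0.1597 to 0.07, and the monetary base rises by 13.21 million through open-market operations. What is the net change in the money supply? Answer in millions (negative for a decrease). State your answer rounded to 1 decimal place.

Before: m₁ = 1 / (0.1597 + 0.01) ≈ 5.8928, MB₁ = 80.54, so M₁ = 5.8928 × 80.54 ≈ 474.6061 million.
After: m₂ = 1 / (0.07 + 0.01) = 12.5, MB₂ = 80.54 + 13.21 = 93.75, so M₂ = 12.5 × 93.75 = 1171.875 million.
ΔM = M₂ − M₁ = 1171.875 − 474.6061 = 697.2689 million.

697.3 million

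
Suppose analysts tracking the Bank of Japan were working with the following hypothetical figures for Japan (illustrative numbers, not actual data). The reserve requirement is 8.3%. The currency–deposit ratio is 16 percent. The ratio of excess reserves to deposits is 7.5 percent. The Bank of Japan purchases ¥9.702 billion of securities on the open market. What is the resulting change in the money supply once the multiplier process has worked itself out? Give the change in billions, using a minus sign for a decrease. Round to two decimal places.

¥35.39 billion

The money multiplier is m = (1 + c) / (rr + e + c) = (1 + 0.16) / (0.083 + 0.075 + 0.16) ≈ 3.6478.
The purchase adds 9.702 billion of base, so ΔM = m × ΔMB = 3.6478 × (+9.702) ≈ 35.391 billion.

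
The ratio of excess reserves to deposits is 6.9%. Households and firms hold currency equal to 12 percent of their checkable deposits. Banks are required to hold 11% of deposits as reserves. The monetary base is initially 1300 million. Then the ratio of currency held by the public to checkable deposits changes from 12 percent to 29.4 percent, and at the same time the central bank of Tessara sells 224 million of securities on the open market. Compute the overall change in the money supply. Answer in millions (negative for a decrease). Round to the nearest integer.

-1926 million

Before: m₁ = (1 + 0.12) / (0.11 + 0.069 + 0.12) ≈ 3.74582, MB₁ = 1300, so M₁ = 3.74582 × 1300 = 4869.566 million.
After: m₂ = (1 + 0.294) / (0.11 + 0.069 + 0.294) ≈ 2.73573, MB₂ = 1300 − 224 = 1076, so M₂ = 2.73573 × 1076 ≈ 2943.6455 million.
ΔM = M₂ − M₁ = 2943.6455 − 4869.566 = -1925.9205 million.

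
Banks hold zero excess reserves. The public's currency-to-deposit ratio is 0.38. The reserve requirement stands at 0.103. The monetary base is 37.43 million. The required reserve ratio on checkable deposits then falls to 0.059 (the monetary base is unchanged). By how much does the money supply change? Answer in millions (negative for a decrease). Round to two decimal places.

Initially m₁ = (1 + 0.38) / (0.103 + 0.38) ≈ 2.85714, so M₁ = 2.85714 × 37.43 ≈ 106.9428 million.
After the change m₂ = (1 + 0.38) / (0.059 + 0.38) ≈ 3.14351, so M₂ = 3.14351 × 37.43 ≈ 117.6616 million.
ΔM = M₂ − M₁ = 117.6616 − 106.9428 = 10.7188 million.

10.72 million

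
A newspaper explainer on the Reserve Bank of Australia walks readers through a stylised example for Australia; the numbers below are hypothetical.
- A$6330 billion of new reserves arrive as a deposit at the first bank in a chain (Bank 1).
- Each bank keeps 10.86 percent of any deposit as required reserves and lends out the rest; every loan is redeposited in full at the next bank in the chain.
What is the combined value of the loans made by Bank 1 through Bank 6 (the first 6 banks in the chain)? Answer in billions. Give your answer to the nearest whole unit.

Bank i lends (1 − rr)^i of the original deposit: Bank 1 lends 6330·0.8914 = 5642.5620, Bank 2 lends 6330·0.8914² ≈ 5029.7798, and so on.
Summing a geometric series: total = 6330·[0.8914·(1 − 0.8914^6) / (1 − 0.8914)] ≈ 25890.8185 billion.

A$25891 billion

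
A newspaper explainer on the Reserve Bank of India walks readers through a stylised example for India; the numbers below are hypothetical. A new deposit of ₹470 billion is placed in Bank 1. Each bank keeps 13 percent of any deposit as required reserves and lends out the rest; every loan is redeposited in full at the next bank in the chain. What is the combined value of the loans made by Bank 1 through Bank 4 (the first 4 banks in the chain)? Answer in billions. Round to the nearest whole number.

Bank i lends (1 − rr)^i of the original deposit: Bank 1 lends 470·0.8700 = 408.9000, Bank 2 lends 470·0.8700² = 355.7430, and so on.
Summing a geometric series: total = 470·[0.8700·(1 − 0.8700^4) / (1 − 0.8700)] ≈ 1343.4013 billion.

₹1343 billion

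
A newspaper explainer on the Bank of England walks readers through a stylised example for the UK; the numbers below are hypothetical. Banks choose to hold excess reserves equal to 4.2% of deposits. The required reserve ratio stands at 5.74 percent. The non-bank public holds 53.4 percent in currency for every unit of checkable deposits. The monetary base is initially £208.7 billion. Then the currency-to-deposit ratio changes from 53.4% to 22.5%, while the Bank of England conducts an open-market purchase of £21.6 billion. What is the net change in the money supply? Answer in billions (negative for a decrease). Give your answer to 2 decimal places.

Before: m₁ = (1 + 0.534) / (0.0574 + 0.042 + 0.534) ≈ 2.421850, MB₁ = 208.7, so M₁ = 2.421850 × 208.7 ≈ 505.4401 billion.
After: m₂ = (1 + 0.225) / (0.0574 + 0.042 + 0.225) ≈ 3.776202, MB₂ = 208.7 + 21.6 = 230.3, so M₂ = 3.776202 × 230.3 ≈ 869.6593 billion.
ΔM = M₂ − M₁ = 869.6593 − 505.4401 = 364.2192 billion.

£364.22 billion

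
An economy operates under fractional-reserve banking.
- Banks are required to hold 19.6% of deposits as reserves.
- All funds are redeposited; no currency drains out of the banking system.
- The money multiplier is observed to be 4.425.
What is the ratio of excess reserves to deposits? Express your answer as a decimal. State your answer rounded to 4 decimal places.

0.0300

Using m = 4.425. Since m = (1 + c)/(c + rr + e), the denominator satisfies c + rr + e = (1 + c)/m = (1 + 0) / 4.425 ≈ 0.225989.
With c = 0 and rr = 0.196, the ratio of excess reserves to deposits is 0.225989 − 0 − 0.196 = 0.029989.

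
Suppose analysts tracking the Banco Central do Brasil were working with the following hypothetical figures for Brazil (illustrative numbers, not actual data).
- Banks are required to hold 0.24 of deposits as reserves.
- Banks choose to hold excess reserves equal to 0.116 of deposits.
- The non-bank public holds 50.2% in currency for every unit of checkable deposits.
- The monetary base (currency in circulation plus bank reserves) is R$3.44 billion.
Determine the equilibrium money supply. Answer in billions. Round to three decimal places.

R$6.022 billion

The money multiplier is m = (1 + c) / (rr + e + c) = (1 + 0.502) / (0.24 + 0.116 + 0.502) ≈ 1.75058.
So M = m × MB = 1.75058 × 3.44 ≈ 6.022 billion.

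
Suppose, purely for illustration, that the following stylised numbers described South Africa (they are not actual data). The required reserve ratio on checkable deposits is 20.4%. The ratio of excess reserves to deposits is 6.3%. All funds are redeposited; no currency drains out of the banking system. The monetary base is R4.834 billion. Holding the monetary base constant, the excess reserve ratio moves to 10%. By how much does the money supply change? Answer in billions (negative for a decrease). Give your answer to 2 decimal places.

Initially m₁ = 1 / (0.204 + 0.063) ≈ 3.7453, so M₁ = 3.7453 × 4.834 ≈ 18.1048 billion.
After the change m₂ = 1 / (0.204 + 0.1) ≈ 3.2895, so M₂ = 3.2895 × 4.834 ≈ 15.9014 billion.
ΔM = M₂ − M₁ = 15.9014 − 18.1048 = -2.2034 billion.

-2.20 billion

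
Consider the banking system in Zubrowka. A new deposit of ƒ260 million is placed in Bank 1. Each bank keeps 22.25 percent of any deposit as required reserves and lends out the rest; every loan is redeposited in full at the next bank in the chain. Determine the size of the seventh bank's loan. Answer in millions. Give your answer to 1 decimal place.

Each bank lends a fraction (1 − rr) = 0.7775 of the deposit it receives, so Bank 7 receives 260·0.7775^6 and lends 260·0.7775^7 ≈ 44.6556 million.

ƒ44.7 million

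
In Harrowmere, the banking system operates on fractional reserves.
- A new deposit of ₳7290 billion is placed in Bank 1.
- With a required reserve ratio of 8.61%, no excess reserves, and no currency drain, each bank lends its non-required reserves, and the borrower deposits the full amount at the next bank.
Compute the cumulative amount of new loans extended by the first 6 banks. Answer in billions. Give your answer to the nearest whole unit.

₳32296 billion

Bank i lends (1 − rr)^i of the original deposit: Bank 1 lends 7290·0.9139 = 6662.3310, Bank 2 lends 7290·0.9139² ≈ 6088.7043, and so on.
Summing a geometric series: total = 7290·[0.9139·(1 − 0.9139^6) / (1 − 0.9139)] ≈ 32295.7497 billion.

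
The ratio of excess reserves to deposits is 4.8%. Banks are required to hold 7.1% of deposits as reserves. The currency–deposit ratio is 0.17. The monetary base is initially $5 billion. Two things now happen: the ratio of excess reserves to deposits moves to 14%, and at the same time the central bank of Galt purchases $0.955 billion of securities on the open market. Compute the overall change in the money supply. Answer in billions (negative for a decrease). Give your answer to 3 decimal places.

Before: m₁ = (1 + 0.17) / (0.071 + 0.048 + 0.17) ≈ 4.04844, MB₁ = 5, so M₁ = 4.04844 × 5 = 20.2422 billion.
After: m₂ = (1 + 0.17) / (0.071 + 0.14 + 0.17) ≈ 3.07087, MB₂ = 5 + 0.955 = 5.955, so M₂ = 3.07087 × 5.955 ≈ 18.287 billion.
ΔM = M₂ − M₁ = 18.287 − 20.2422 = -1.9552 billion.

-1.955 billion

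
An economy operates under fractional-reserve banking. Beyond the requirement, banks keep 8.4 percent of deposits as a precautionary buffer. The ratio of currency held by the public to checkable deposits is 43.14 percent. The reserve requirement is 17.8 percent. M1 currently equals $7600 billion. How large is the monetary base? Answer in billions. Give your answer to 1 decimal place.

$3681.6 billion

The money multiplier is m = (1 + c) / (rr + e + c) = (1 + 0.4314) / (0.178 + 0.084 + 0.4314) ≈ 2.064321.
MB = M / m = 7600 / 2.064321 ≈ 3681.598 billion.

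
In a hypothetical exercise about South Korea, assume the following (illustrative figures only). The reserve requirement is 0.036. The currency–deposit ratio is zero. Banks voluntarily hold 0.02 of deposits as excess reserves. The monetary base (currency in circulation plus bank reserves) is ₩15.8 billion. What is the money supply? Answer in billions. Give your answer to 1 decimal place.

The money multiplier is m = 1 / (rr + e) = 1 / (0.036 + 0.02) ≈ 17.8571.
So M = m × MB = 17.8571 × 15.8 ≈ 282.1422 billion.

₩282.1 billion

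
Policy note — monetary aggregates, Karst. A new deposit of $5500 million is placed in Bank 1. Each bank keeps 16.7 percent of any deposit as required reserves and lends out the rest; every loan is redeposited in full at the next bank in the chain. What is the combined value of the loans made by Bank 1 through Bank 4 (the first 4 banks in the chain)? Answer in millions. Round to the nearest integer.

$14225 million

Bank i lends (1 − rr)^i of the original deposit: Bank 1 lends 5500·0.8330 = 4581.5000, Bank 2 lends 5500·0.8330² = 3816.3895, and so on.
Summing a geometric series: total = 5500·[0.8330·(1 − 0.8330^4) / (1 − 0.8330)] ≈ 14225.0926 million.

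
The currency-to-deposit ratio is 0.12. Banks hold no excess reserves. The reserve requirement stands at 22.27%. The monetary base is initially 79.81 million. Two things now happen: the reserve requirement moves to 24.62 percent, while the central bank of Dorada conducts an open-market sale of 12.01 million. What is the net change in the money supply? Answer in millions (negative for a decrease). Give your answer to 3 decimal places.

Before: m₁ = (1 + 0.12) / (0.2227 + 0.12) ≈ 3.268165, MB₁ = 79.81, so M₁ = 3.268165 × 79.81 ≈ 260.8322 million.
After: m₂ = (1 + 0.12) / (0.2462 + 0.12) ≈ 3.058438, MB₂ = 79.81 − 12.01 = 67.8, so M₂ = 3.058438 × 67.8 ≈ 207.3621 million.
ΔM = M₂ − M₁ = 207.3621 − 260.8322 = -53.4701 million.

-53.470 million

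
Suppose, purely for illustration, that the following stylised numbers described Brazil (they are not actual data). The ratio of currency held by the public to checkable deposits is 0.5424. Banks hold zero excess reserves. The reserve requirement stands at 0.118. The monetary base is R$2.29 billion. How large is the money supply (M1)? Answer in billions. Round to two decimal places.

The money multiplier is m = (1 + c) / (rr + c) = (1 + 0.5424) / (0.118 + 0.5424) ≈ 2.3356.
So M = m × MB = 2.3356 × 2.29 ≈ 5.3485 billion.

R$5.35 billion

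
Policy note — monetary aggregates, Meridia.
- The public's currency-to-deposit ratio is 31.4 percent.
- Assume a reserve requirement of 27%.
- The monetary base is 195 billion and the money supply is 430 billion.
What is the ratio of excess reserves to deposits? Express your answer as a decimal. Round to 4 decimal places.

0.0119

Using m = M/MB = 430/195 ≈ 2.205128. Since m = (1 + c)/(c + rr + e), the denominator satisfies c + rr + e = (1 + c)/m = (1 + 0.314) / 2.205128 ≈ 0.595884.
With c = 0.314 and rr = 0.27, the ratio of excess reserves to deposits is 0.595884 − 0.314 − 0.27 = 0.011884.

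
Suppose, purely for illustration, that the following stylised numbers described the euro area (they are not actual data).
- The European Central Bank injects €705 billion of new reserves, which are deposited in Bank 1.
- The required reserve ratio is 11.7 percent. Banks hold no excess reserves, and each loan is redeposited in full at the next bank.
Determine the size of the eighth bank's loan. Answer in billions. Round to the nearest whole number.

€261 billion

Each bank lends a fraction (1 − rr) = 0.8830 of the deposit it receives, so Bank 8 receives 705·0.8830^7 and lends 705·0.8830^8 ≈ 260.5402 billion.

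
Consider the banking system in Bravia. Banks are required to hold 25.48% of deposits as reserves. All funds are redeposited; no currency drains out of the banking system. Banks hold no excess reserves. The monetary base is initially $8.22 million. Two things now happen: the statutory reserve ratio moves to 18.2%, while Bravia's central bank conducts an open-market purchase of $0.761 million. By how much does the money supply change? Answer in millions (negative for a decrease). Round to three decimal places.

Before: m₁ = 1 / (0.2548) ≈ 3.92465, MB₁ = 8.22, so M₁ = 3.92465 × 8.22 ≈ 32.2606 million.
After: m₂ = 1 / (0.182) ≈ 5.49451, MB₂ = 8.22 + 0.761 = 8.981, so M₂ = 5.49451 × 8.981 ≈ 49.3462 million.
ΔM = M₂ − M₁ = 49.3462 − 32.2606 = 17.0856 million.

$17.086 million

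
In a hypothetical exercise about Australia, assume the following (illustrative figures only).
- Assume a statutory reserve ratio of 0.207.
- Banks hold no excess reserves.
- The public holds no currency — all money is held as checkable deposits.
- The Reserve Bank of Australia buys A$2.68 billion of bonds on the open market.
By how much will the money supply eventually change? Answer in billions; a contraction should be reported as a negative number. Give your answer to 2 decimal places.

The simple money multiplier is m = 1/rr = 1/0.207 ≈ 4.8309.
An open-market purchase increases the monetary base by 2.68 billion, so ΔM = m × ΔMB = 4.8309 × 2.68 ≈ 12.9468 billion.

A$12.95 billion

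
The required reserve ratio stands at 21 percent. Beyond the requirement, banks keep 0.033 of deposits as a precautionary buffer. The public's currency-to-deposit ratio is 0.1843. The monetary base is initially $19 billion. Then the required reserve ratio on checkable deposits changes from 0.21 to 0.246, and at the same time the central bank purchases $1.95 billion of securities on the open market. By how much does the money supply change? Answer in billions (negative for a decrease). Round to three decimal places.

$0.893 billion

Before: m₁ = (1 + 0.1843) / (0.21 + 0.033 + 0.1843) ≈ 2.771589, MB₁ = 19, so M₁ = 2.771589 × 19 ≈ 52.6602 billion.
After: m₂ = (1 + 0.1843) / (0.246 + 0.033 + 0.1843) ≈ 2.556227, MB₂ = 19 + 1.95 = 20.95, so M₂ = 2.556227 × 20.95 ≈ 53.553 billion.
ΔM = M₂ − M₁ = 53.553 − 52.6602 = 0.8928 billion.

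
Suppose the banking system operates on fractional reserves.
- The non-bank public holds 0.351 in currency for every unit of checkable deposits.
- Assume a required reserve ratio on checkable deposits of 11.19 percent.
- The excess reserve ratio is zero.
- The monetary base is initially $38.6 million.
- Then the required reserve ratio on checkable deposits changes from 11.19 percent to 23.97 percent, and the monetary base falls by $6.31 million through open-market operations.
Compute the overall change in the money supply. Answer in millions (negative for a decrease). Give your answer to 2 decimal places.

Before: m₁ = (1 + 0.351) / (0.1119 + 0.351) ≈ 2.91856, MB₁ = 38.6, so M₁ = 2.91856 × 38.6 ≈ 112.6564 million.
After: m₂ = (1 + 0.351) / (0.2397 + 0.351) ≈ 2.28712, MB₂ = 38.6 − 6.31 = 32.29, so M₂ = 2.28712 × 32.29 ≈ 73.8511 million.
ΔM = M₂ − M₁ = 73.8511 − 112.6564 = -38.8053 million.

-38.81 million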